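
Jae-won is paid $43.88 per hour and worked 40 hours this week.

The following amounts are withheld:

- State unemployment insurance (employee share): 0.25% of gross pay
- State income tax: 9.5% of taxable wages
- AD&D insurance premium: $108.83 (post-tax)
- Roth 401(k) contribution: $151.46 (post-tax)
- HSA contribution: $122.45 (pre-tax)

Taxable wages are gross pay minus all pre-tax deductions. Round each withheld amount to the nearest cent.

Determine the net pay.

Gross pay: 40 × $43.88 = $1,755.20
HSA contribution: $122.45
Taxable wages = $1,755.20 − $122.45 = $1,632.75
State income tax: $1,632.75 × 0.095 = $155.11
State unemployment insurance (employee share): $1,755.20 × 0.0025 = $4.39
Roth 401(k) contribution: $151.46
AD&D insurance premium: $108.83
Total deductions = $122.45 + $155.11 + $4.39 + $151.46 + $108.83 = $542.24
Net pay = $1,755.20 − $542.24 = $1,212.96

$1,212.96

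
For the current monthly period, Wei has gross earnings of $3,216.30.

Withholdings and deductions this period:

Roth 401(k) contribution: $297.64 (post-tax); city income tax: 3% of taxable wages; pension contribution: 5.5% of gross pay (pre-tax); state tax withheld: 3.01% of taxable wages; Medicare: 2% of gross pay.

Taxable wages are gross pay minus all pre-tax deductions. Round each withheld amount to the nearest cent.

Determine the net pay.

Pension contribution: $3,216.30 × 0.055 = $176.90
Taxable wages = $3,216.30 − $176.90 = $3,039.40
City income tax: $3,039.40 × 0.03 = $91.18
State tax withheld: $3,039.40 × 0.0301 = $91.49
Medicare: $3,216.30 × 0.02 = $64.33
Roth 401(k) contribution: $297.64
Total deductions = $176.90 + $91.18 + $91.49 + $64.33 + $297.64 = $721.54
Net pay = $3,216.30 − $721.54 = $2,494.76

$2,494.76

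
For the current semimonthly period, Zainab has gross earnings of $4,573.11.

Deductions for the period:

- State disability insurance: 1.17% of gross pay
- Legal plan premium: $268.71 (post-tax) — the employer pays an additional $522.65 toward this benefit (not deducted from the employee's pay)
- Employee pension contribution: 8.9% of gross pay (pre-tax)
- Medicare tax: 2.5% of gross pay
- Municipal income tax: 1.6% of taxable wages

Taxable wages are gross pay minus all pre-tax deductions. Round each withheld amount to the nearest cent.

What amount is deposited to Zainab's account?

Employee pension contribution: $4,573.11 × 0.089 = $407.01
Taxable wages = $4,573.11 − $407.01 = $4,166.10
Municipal income tax: $4,166.10 × 0.016 = $66.66
State disability insurance: $4,573.11 × 0.0117 = $53.51
Medicare tax: $4,573.11 × 0.025 = $114.33
Legal plan premium: $268.71
(Employer's $522.65 toward legal plan premium is not withheld from the employee.)
Total deductions = $407.01 + $66.66 + $53.51 + $114.33 + $268.71 = $910.22
Net pay = $4,573.11 − $910.22 = $3,662.89

$3,662.89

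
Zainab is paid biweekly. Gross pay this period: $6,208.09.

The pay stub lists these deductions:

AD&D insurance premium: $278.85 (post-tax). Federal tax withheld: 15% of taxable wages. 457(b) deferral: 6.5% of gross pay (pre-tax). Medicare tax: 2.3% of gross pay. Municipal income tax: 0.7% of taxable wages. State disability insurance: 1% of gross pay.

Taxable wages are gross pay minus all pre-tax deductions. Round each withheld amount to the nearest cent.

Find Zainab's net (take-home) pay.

457(b) deferral: $6,208.09 × 0.065 = $403.53
Taxable wages = $6,208.09 − $403.53 = $5,804.56
Federal tax withheld: $5,804.56 × 0.15 = $870.68
Municipal income tax: $5,804.56 × 0.007 = $40.63
Medicare tax: $6,208.09 × 0.023 = $142.79
State disability insurance: $6,208.09 × 0.01 = $62.08
AD&D insurance premium: $278.85
Total deductions = $403.53 + $870.68 + $40.63 + $142.79 + $62.08 + $278.85 = $1,798.56
Net pay = $6,208.09 − $1,798.56 = $4,409.53

$4,409.53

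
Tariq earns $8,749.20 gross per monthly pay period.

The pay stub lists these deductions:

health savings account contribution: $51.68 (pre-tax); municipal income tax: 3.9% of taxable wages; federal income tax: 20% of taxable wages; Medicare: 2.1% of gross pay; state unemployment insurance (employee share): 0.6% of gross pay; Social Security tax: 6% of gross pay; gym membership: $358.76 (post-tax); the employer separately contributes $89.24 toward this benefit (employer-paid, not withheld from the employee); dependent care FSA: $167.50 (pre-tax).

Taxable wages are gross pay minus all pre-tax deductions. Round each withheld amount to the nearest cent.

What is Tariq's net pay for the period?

$5,371.41

Health savings account contribution: $51.68
Dependent care FSA: $167.50
Pre-tax total = $51.68 + $167.50 = $219.18
Taxable wages = $8,749.20 − $219.18 = $8,530.02
Federal income tax: $8,530.02 × 0.2 = $1,706.00
Municipal income tax: $8,530.02 × 0.039 = $332.67
Social Security tax: $8,749.20 × 0.06 = $524.95
Medicare: $8,749.20 × 0.021 = $183.73
State unemployment insurance (employee share): $8,749.20 × 0.006 = $52.50
Gym membership: $358.76
(Employer's $89.24 toward gym membership is not withheld from the employee.)
Total deductions = $51.68 + $167.50 + $1,706.00 + $332.67 + $524.95 + $183.73 + $52.50 + $358.76 = $3,377.79
Net pay = $8,749.20 − $3,377.79 = $5,371.41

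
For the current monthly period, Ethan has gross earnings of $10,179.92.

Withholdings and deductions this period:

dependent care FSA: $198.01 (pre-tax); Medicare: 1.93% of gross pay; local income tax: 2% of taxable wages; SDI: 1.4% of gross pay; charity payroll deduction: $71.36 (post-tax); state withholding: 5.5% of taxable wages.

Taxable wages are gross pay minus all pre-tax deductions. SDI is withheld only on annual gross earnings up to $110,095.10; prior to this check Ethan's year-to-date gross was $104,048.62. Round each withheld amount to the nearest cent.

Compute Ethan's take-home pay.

Dependent care FSA: $198.01
Taxable wages = $10,179.92 − $198.01 = $9,981.91
State withholding: $9,981.91 × 0.055 = $549.01
Local income tax: $9,981.91 × 0.02 = $199.64
SDI: only $110,095.10 − $104,048.62 = $6,046.48 of this check is subject → $6,046.48 × 0.014 = $84.65
Medicare: $10,179.92 × 0.0193 = $196.47
Charity payroll deduction: $71.36
Total deductions = $198.01 + $549.01 + $199.64 + $84.65 + $196.47 + $71.36 = $1,299.14
Net pay = $10,179.92 − $1,299.14 = $8,880.78

$8,880.78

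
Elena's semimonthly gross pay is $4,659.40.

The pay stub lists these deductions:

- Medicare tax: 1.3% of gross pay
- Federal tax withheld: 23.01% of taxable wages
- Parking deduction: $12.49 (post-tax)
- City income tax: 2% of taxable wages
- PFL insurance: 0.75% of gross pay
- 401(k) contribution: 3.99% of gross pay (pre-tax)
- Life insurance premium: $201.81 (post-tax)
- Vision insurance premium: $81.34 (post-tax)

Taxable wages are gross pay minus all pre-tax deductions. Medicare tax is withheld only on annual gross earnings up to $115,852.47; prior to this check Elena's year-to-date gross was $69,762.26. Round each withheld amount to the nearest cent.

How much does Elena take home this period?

$2,963.51

401(k) contribution: $4,659.40 × 0.0399 = $185.91
Taxable wages = $4,659.40 − $185.91 = $4,473.49
City income tax: $4,473.49 × 0.02 = $89.47
Federal tax withheld: $4,473.49 × 0.2301 = $1,029.35
PFL insurance: $4,659.40 × 0.0075 = $34.95
Medicare tax: cap not yet reached, full $4,659.40 is subject → $4,659.40 × 0.013 = $60.57
Parking deduction: $12.49
Vision insurance premium: $81.34
Life insurance premium: $201.81
Total deductions = $185.91 + $89.47 + $1,029.35 + $34.95 + $60.57 + $12.49 + $81.34 + $201.81 = $1,695.89
Net pay = $4,659.40 − $1,695.89 = $2,963.51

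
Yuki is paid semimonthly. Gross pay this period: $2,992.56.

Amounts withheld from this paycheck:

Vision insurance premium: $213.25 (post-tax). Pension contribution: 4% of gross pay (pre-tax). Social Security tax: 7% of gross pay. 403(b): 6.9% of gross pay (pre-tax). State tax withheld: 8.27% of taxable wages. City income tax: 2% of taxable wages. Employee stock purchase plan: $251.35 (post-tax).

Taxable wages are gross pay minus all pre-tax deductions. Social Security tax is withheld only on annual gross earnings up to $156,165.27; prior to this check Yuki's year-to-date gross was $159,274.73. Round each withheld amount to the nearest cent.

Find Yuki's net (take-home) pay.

403(b): $2,992.56 × 0.069 = $206.49
Pension contribution: $2,992.56 × 0.04 = $119.70
Pre-tax total = $206.49 + $119.70 = $326.19
Taxable wages = $2,992.56 − $326.19 = $2,666.37
City income tax: $2,666.37 × 0.02 = $53.33
State tax withheld: $2,666.37 × 0.0827 = $220.51
Social Security tax: annual cap $156,165.27 already reached (YTD $159,274.73), so $0.00
Vision insurance premium: $213.25
Employee stock purchase plan: $251.35
Total deductions = $206.49 + $119.70 + $53.33 + $220.51 + $0.00 + $213.25 + $251.35 = $1,064.63
Net pay = $2,992.56 − $1,064.63 = $1,927.93

$1,927.93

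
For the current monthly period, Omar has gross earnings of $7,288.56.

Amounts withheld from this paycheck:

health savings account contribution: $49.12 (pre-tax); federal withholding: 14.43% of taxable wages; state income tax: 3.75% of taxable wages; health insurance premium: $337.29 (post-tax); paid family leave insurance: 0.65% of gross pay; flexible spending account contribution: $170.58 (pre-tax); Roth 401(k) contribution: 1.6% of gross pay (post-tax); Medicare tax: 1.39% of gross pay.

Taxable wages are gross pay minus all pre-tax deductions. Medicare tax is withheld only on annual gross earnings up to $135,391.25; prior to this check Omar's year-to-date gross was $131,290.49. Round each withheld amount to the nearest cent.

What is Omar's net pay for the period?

$5,225.45

Flexible spending account contribution: $170.58
Health savings account contribution: $49.12
Pre-tax total = $170.58 + $49.12 = $219.70
Taxable wages = $7,288.56 − $219.70 = $7,068.86
Federal withholding: $7,068.86 × 0.1443 = $1,020.04
State income tax: $7,068.86 × 0.0375 = $265.08
Paid family leave insurance: $7,288.56 × 0.0065 = $47.38
Medicare tax: only $135,391.25 − $131,290.49 = $4,100.76 of this check is subject → $4,100.76 × 0.0139 = $57.00
Health insurance premium: $337.29
Roth 401(k) contribution: $7,288.56 × 0.016 = $116.62
Total deductions = $170.58 + $49.12 + $1,020.04 + $265.08 + $47.38 + $57.00 + $337.29 + $116.62 = $2,063.11
Net pay = $7,288.56 − $2,063.11 = $5,225.45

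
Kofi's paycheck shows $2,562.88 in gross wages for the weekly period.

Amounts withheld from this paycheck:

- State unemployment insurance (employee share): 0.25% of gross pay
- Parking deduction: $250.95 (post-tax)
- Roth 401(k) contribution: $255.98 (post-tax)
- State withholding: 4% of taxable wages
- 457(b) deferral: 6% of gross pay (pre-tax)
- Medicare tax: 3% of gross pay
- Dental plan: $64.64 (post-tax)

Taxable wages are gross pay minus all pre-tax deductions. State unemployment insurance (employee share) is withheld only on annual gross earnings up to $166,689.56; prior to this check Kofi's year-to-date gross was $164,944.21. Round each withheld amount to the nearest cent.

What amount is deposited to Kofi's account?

457(b) deferral: $2,562.88 × 0.06 = $153.77
Taxable wages = $2,562.88 − $153.77 = $2,409.11
State withholding: $2,409.11 × 0.04 = $96.36
State unemployment insurance (employee share): only $166,689.56 − $164,944.21 = $1,745.35 of this check is subject → $1,745.35 × 0.0025 = $4.36
Medicare tax: $2,562.88 × 0.03 = $76.89
Roth 401(k) contribution: $255.98
Parking deduction: $250.95
Dental plan: $64.64
Total deductions = $153.77 + $96.36 + $4.36 + $76.89 + $255.98 + $250.95 + $64.64 = $902.95
Net pay = $2,562.88 − $902.95 = $1,659.93

$1,659.93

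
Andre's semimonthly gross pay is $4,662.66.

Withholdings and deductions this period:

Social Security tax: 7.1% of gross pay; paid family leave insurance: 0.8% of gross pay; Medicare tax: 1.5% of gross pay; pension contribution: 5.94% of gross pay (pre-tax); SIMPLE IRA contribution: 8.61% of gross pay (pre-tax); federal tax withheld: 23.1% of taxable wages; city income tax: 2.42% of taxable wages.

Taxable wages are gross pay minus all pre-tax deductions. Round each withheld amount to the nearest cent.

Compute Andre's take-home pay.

$2,529.17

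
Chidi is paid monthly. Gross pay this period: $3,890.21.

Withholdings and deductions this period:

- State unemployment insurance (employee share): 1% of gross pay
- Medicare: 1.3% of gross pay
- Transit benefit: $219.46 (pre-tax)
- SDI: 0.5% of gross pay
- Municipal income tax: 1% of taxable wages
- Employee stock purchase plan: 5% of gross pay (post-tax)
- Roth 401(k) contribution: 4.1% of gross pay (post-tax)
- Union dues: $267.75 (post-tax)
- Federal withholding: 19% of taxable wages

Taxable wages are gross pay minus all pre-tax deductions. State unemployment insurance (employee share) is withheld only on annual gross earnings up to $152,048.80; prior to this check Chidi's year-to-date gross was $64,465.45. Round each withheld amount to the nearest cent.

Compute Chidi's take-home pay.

Transit benefit: $219.46
Taxable wages = $3,890.21 − $219.46 = $3,670.75
Federal withholding: $3,670.75 × 0.19 = $697.44
Municipal income tax: $3,670.75 × 0.01 = $36.71
State unemployment insurance (employee share): cap not yet reached, full $3,890.21 is subject → $3,890.21 × 0.01 = $38.90
Medicare: $3,890.21 × 0.013 = $50.57
SDI: $3,890.21 × 0.005 = $19.45
Employee stock purchase plan: $3,890.21 × 0.05 = $194.51
Roth 401(k) contribution: $3,890.21 × 0.041 = $159.50
Union dues: $267.75
Total deductions = $219.46 + $697.44 + $36.71 + $38.90 + $50.57 + $19.45 + $194.51 + $159.50 + $267.75 = $1,684.29
Net pay = $3,890.21 − $1,684.29 = $2,205.92

$2,205.92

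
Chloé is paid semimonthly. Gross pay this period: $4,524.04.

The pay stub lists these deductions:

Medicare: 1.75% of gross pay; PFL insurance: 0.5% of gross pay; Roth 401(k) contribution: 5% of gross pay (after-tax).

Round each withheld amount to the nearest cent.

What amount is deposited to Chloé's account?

$4,196.05

PFL insurance: $4,524.04 × 0.005 = $22.62
Medicare: $4,524.04 × 0.0175 = $79.17
Roth 401(k) contribution: $4,524.04 × 0.05 = $226.20
Total deductions = $22.62 + $79.17 + $226.20 = $327.99
Net pay = $4,524.04 − $327.99 = $4,196.05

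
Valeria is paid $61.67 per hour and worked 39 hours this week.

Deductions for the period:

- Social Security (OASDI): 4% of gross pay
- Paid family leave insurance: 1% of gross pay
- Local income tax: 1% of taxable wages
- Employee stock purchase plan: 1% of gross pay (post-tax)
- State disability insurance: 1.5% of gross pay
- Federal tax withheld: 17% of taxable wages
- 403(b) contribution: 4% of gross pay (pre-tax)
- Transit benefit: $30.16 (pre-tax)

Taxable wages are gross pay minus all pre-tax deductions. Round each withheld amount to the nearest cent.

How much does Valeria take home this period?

Gross pay: 39 × $61.67 = $2405.13
403(b) contribution: $2405.13 × 0.04 = $96.21
Transit benefit: $30.16
Pre-tax total = $96.21 + $30.16 = $126.37
Taxable wages = $2405.13 − $126.37 = $2278.76
Local income tax: $2278.76 × 0.01 = $22.79
Federal tax withheld: $2278.76 × 0.17 = $387.39
State disability insurance: $2405.13 × 0.015 = $36.08
Social Security (OASDI): $2405.13 × 0.04 = $96.21
Paid family leave insurance: $2405.13 × 0.01 = $24.05
Employee stock purchase plan: $2405.13 × 0.01 = $24.05
Total deductions = $96.21 + $30.16 + $22.79 + $387.39 + $36.08 + $96.21 + $24.05 + $24.05 = $716.94
Net pay = $2405.13 − $716.94 = $1688.19

$1688.19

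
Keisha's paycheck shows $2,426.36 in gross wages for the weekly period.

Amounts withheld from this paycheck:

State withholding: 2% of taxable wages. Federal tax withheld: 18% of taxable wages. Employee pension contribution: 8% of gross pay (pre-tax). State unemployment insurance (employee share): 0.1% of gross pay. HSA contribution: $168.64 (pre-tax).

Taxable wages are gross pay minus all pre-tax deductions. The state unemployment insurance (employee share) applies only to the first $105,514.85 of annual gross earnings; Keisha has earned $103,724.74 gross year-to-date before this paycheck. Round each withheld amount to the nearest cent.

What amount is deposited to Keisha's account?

Employee pension contribution: $2,426.36 × 0.08 = $194.11
HSA contribution: $168.64
Pre-tax total = $194.11 + $168.64 = $362.75
Taxable wages = $2,426.36 − $362.75 = $2,063.61
State withholding: $2,063.61 × 0.02 = $41.27
Federal tax withheld: $2,063.61 × 0.18 = $371.45
State unemployment insurance (employee share): only $105,514.85 − $103,724.74 = $1,790.11 of this check is subject → $1,790.11 × 0.001 = $1.79
Total deductions = $194.11 + $168.64 + $41.27 + $371.45 + $1.79 = $777.26
Net pay = $2,426.36 − $777.26 = $1,649.10

$1,649.10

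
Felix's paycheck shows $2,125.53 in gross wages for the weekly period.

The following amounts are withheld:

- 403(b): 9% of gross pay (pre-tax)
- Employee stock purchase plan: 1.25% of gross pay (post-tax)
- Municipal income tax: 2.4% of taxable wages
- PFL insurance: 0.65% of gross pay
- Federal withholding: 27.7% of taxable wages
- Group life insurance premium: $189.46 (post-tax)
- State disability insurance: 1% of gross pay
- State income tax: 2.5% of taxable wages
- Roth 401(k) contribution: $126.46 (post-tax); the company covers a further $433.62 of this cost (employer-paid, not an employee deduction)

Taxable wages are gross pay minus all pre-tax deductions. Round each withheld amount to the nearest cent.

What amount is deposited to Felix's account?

403(b): $2,125.53 × 0.09 = $191.30
Taxable wages = $2,125.53 − $191.30 = $1,934.23
State income tax: $1,934.23 × 0.025 = $48.36
Federal withholding: $1,934.23 × 0.277 = $535.78
Municipal income tax: $1,934.23 × 0.024 = $46.42
State disability insurance: $2,125.53 × 0.01 = $21.26
PFL insurance: $2,125.53 × 0.0065 = $13.82
Roth 401(k) contribution: $126.46
Employee stock purchase plan: $2,125.53 × 0.0125 = $26.57
Group life insurance premium: $189.46
(Employer's $433.62 toward Roth 401(k) contribution is not withheld from the employee.)
Total deductions = $191.30 + $48.36 + $535.78 + $46.42 + $21.26 + $13.82 + $126.46 + $26.57 + $189.46 = $1,199.43
Net pay = $2,125.53 − $1,199.43 = $926.10

$926.10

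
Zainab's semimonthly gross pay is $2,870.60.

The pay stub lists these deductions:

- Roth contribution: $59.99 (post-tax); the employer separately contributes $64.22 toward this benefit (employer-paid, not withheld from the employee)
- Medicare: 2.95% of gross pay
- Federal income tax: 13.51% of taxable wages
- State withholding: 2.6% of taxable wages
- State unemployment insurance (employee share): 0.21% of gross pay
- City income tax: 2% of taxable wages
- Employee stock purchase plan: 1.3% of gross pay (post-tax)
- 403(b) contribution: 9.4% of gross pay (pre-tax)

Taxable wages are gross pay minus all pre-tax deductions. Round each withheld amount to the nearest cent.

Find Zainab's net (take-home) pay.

$1,941.74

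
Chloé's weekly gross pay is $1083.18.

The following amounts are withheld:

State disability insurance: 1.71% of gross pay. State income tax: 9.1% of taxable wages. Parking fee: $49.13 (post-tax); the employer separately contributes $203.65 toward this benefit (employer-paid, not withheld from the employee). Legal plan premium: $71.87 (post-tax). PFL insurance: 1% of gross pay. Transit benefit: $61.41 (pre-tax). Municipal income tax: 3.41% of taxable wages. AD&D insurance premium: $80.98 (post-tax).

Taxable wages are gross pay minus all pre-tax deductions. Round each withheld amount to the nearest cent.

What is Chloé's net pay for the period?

$662.62

Transit benefit: $61.41
Taxable wages = $1083.18 − $61.41 = $1021.77
Municipal income tax: $1021.77 × 0.0341 = $34.84
State income tax: $1021.77 × 0.091 = $92.98
State disability insurance: $1083.18 × 0.0171 = $18.52
PFL insurance: $1083.18 × 0.01 = $10.83
Parking fee: $49.13
Legal plan premium: $71.87
AD&D insurance premium: $80.98
(Employer's $203.65 toward parking fee is not withheld from the employee.)
Total deductions = $61.41 + $34.84 + $92.98 + $18.52 + $10.83 + $49.13 + $71.87 + $80.98 = $420.56
Net pay = $1083.18 − $420.56 = $662.62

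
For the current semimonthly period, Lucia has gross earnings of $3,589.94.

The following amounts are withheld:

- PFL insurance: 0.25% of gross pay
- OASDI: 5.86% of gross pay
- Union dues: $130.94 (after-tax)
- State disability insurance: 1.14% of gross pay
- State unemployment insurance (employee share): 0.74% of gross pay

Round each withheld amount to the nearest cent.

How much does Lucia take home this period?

$3,172.16

OASDI: $3,589.94 × 0.0586 = $210.37
PFL insurance: $3,589.94 × 0.0025 = $8.97
State unemployment insurance (employee share): $3,589.94 × 0.0074 = $26.57
State disability insurance: $3,589.94 × 0.0114 = $40.93
Union dues: $130.94
Total deductions = $210.37 + $8.97 + $26.57 + $40.93 + $130.94 = $417.78
Net pay = $3,589.94 − $417.78 = $3,172.16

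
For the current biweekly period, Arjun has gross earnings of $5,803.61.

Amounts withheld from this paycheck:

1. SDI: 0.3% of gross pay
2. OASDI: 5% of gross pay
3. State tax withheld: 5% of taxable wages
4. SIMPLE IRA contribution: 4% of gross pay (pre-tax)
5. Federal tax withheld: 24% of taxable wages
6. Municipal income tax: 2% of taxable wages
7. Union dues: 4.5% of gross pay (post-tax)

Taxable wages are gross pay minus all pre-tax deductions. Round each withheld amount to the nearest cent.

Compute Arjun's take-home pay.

SIMPLE IRA contribution: $5,803.61 × 0.04 = $232.14
Taxable wages = $5,803.61 − $232.14 = $5,571.47
State tax withheld: $5,571.47 × 0.05 = $278.57
Federal tax withheld: $5,571.47 × 0.24 = $1,337.15
Municipal income tax: $5,571.47 × 0.02 = $111.43
SDI: $5,803.61 × 0.003 = $17.41
OASDI: $5,803.61 × 0.05 = $290.18
Union dues: $5,803.61 × 0.045 = $261.16
Total deductions = $232.14 + $278.57 + $1,337.15 + $111.43 + $17.41 + $290.18 + $261.16 = $2,528.04
Net pay = $5,803.61 − $2,528.04 = $3,275.57

$3,275.57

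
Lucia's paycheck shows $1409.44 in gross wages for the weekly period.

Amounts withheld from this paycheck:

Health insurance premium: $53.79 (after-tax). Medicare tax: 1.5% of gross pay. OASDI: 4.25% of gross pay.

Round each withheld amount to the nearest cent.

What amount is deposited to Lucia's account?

$1274.61

OASDI: $1409.44 × 0.0425 = $59.90
Medicare tax: $1409.44 × 0.015 = $21.14
Health insurance premium: $53.79
Total deductions = $59.90 + $21.14 + $53.79 = $134.83
Net pay = $1409.44 − $134.83 = $1274.61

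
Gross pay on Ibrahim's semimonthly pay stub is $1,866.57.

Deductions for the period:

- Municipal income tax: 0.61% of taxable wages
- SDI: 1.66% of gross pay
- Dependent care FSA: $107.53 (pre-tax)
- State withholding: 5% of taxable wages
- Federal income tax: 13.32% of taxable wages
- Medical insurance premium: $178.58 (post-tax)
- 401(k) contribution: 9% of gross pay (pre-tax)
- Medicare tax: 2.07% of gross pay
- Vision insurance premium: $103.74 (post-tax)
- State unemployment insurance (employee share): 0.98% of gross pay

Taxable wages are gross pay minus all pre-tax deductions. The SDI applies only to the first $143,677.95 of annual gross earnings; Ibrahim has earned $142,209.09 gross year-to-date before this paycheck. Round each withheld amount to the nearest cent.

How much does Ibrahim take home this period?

$926.23

Dependent care FSA: $107.53
401(k) contribution: $1,866.57 × 0.09 = $167.99
Pre-tax total = $107.53 + $167.99 = $275.52
Taxable wages = $1,866.57 − $275.52 = $1,591.05
State withholding: $1,591.05 × 0.05 = $79.55
Municipal income tax: $1,591.05 × 0.0061 = $9.71
Federal income tax: $1,591.05 × 0.1332 = $211.93
State unemployment insurance (employee share): $1,866.57 × 0.0098 = $18.29
SDI: only $143,677.95 − $142,209.09 = $1,468.86 of this check is subject → $1,468.86 × 0.0166 = $24.38
Medicare tax: $1,866.57 × 0.0207 = $38.64
Medical insurance premium: $178.58
Vision insurance premium: $103.74
Total deductions = $107.53 + $167.99 + $79.55 + $9.71 + $211.93 + $18.29 + $24.38 + $38.64 + $178.58 + $103.74 = $940.34
Net pay = $1,866.57 − $940.34 = $926.23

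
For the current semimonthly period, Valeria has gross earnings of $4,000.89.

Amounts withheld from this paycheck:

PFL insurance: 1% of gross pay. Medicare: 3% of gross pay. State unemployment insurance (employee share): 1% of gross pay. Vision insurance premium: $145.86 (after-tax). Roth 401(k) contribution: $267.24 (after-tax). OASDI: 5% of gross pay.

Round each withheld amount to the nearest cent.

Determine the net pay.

Medicare: $4,000.89 × 0.03 = $120.03
OASDI: $4,000.89 × 0.05 = $200.04
State unemployment insurance (employee share): $4,000.89 × 0.01 = $40.01
PFL insurance: $4,000.89 × 0.01 = $40.01
Vision insurance premium: $145.86
Roth 401(k) contribution: $267.24
Total deductions = $120.03 + $200.04 + $40.01 + $40.01 + $145.86 + $267.24 = $813.19
Net pay = $4,000.89 − $813.19 = $3,187.70

$3,187.70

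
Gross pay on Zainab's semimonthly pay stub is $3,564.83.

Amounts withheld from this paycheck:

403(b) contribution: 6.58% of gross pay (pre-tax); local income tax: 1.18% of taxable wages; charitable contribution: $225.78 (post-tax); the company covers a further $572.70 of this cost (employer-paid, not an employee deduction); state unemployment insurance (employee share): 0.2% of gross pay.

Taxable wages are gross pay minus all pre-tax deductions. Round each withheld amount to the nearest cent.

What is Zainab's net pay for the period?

403(b) contribution: $3,564.83 × 0.0658 = $234.57
Taxable wages = $3,564.83 − $234.57 = $3,330.26
Local income tax: $3,330.26 × 0.0118 = $39.30
State unemployment insurance (employee share): $3,564.83 × 0.002 = $7.13
Charitable contribution: $225.78
(Employer's $572.70 toward charitable contribution is not withheld from the employee.)
Total deductions = $234.57 + $39.30 + $7.13 + $225.78 = $506.78
Net pay = $3,564.83 − $506.78 = $3,058.05

$3,058.05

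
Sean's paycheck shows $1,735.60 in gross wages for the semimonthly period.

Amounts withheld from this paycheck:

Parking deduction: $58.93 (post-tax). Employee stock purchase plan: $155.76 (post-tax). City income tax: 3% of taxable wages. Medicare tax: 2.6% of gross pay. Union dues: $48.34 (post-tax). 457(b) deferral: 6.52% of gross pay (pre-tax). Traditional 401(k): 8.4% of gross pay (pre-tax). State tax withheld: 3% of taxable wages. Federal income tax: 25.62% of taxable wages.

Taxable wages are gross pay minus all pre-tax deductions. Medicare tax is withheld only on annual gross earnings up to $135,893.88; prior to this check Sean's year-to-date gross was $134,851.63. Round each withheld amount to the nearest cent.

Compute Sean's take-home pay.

$719.60

Traditional 401(k): $1,735.60 × 0.084 = $145.79
457(b) deferral: $1,735.60 × 0.0652 = $113.16
Pre-tax total = $145.79 + $113.16 = $258.95
Taxable wages = $1,735.60 − $258.95 = $1,476.65
Federal income tax: $1,476.65 × 0.2562 = $378.32
State tax withheld: $1,476.65 × 0.03 = $44.30
City income tax: $1,476.65 × 0.03 = $44.30
Medicare tax: only $135,893.88 − $134,851.63 = $1,042.25 of this check is subject → $1,042.25 × 0.026 = $27.10
Union dues: $48.34
Parking deduction: $58.93
Employee stock purchase plan: $155.76
Total deductions = $145.79 + $113.16 + $378.32 + $44.30 + $44.30 + $27.10 + $48.34 + $58.93 + $155.76 = $1,016.00
Net pay = $1,735.60 − $1,016.00 = $719.60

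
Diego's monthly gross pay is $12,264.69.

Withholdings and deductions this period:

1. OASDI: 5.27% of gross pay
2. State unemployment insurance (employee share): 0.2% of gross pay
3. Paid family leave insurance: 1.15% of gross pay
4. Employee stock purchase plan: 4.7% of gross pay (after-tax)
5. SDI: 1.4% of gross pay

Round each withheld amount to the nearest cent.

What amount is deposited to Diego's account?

SDI: $12,264.69 × 0.014 = $171.71
Paid family leave insurance: $12,264.69 × 0.0115 = $141.04
State unemployment insurance (employee share): $12,264.69 × 0.002 = $24.53
OASDI: $12,264.69 × 0.0527 = $646.35
Employee stock purchase plan: $12,264.69 × 0.047 = $576.44
Total deductions = $171.71 + $141.04 + $24.53 + $646.35 + $576.44 = $1,560.07
Net pay = $12,264.69 − $1,560.07 = $10,704.62

$10,704.62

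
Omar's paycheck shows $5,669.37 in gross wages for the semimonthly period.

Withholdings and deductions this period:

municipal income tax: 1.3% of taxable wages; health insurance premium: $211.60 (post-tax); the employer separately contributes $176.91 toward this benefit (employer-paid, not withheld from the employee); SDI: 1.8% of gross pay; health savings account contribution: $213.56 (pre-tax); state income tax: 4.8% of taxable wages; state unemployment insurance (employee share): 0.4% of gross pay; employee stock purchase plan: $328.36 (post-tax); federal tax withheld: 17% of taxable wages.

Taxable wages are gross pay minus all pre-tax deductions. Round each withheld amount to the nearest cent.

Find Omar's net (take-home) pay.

Health savings account contribution: $213.56
Taxable wages = $5,669.37 − $213.56 = $5,455.81
Federal tax withheld: $5,455.81 × 0.17 = $927.49
State income tax: $5,455.81 × 0.048 = $261.88
Municipal income tax: $5,455.81 × 0.013 = $70.93
State unemployment insurance (employee share): $5,669.37 × 0.004 = $22.68
SDI: $5,669.37 × 0.018 = $102.05
Health insurance premium: $211.60
Employee stock purchase plan: $328.36
(Employer's $176.91 toward health insurance premium is not withheld from the employee.)
Total deductions = $213.56 + $927.49 + $261.88 + $70.93 + $22.68 + $102.05 + $211.60 + $328.36 = $2,138.55
Net pay = $5,669.37 − $2,138.55 = $3,530.82

$3,530.82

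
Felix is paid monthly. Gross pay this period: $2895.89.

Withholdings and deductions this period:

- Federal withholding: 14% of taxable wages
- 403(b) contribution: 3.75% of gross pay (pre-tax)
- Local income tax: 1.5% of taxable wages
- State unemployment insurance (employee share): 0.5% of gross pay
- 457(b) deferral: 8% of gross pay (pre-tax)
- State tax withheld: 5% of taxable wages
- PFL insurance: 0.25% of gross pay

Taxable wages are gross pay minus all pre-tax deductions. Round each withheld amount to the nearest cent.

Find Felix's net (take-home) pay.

403(b) contribution: $2895.89 × 0.0375 = $108.60
457(b) deferral: $2895.89 × 0.08 = $231.67
Pre-tax total = $108.60 + $231.67 = $340.27
Taxable wages = $2895.89 − $340.27 = $2555.62
State tax withheld: $2555.62 × 0.05 = $127.78
Federal withholding: $2555.62 × 0.14 = $357.79
Local income tax: $2555.62 × 0.015 = $38.33
PFL insurance: $2895.89 × 0.0025 = $7.24
State unemployment insurance (employee share): $2895.89 × 0.005 = $14.48
Total deductions = $108.60 + $231.67 + $127.78 + $357.79 + $38.33 + $7.24 + $14.48 = $885.89
Net pay = $2895.89 − $885.89 = $2010.00

$2010.00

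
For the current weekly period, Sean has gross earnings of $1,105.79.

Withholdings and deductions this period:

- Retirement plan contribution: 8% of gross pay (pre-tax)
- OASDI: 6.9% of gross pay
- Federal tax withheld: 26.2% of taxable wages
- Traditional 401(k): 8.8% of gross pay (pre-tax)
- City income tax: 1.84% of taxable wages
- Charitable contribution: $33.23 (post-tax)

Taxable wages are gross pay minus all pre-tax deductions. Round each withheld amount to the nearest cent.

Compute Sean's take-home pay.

$552.51

Retirement plan contribution: $1,105.79 × 0.08 = $88.46
Traditional 401(k): $1,105.79 × 0.088 = $97.31
Pre-tax total = $88.46 + $97.31 = $185.77
Taxable wages = $1,105.79 − $185.77 = $920.02
Federal tax withheld: $920.02 × 0.262 = $241.05
City income tax: $920.02 × 0.0184 = $16.93
OASDI: $1,105.79 × 0.069 = $76.30
Charitable contribution: $33.23
Total deductions = $88.46 + $97.31 + $241.05 + $16.93 + $76.30 + $33.23 = $553.28
Net pay = $1,105.79 − $553.28 = $552.51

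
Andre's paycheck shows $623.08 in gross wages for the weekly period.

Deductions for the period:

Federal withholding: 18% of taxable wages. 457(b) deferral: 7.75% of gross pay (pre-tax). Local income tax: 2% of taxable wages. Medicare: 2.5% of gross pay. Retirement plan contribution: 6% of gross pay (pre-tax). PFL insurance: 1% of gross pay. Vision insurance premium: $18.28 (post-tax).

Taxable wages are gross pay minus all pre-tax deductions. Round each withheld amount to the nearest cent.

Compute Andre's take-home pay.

457(b) deferral: $623.08 × 0.0775 = $48.29
Retirement plan contribution: $623.08 × 0.06 = $37.38
Pre-tax total = $48.29 + $37.38 = $85.67
Taxable wages = $623.08 − $85.67 = $537.41
Local income tax: $537.41 × 0.02 = $10.75
Federal withholding: $537.41 × 0.18 = $96.73
PFL insurance: $623.08 × 0.01 = $6.23
Medicare: $623.08 × 0.025 = $15.58
Vision insurance premium: $18.28
Total deductions = $48.29 + $37.38 + $10.75 + $96.73 + $6.23 + $15.58 + $18.28 = $233.24
Net pay = $623.08 − $233.24 = $389.84

$389.84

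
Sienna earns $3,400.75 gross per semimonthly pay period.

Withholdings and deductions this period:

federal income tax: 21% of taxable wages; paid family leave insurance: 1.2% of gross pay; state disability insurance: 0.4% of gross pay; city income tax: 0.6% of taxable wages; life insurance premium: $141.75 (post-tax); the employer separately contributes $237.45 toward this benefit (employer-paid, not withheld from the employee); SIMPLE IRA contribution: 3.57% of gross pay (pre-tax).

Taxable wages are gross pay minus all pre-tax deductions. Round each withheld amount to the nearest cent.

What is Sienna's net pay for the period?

$2,374.84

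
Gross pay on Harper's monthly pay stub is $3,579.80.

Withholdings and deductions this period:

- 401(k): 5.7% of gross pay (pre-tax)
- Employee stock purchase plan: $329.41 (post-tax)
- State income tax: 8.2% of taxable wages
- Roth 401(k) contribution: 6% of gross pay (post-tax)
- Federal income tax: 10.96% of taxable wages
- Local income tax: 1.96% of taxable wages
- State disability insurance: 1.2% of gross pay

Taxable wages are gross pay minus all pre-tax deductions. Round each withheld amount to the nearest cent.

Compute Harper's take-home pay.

$2,075.64

401(k): $3,579.80 × 0.057 = $204.05
Taxable wages = $3,579.80 − $204.05 = $3,375.75
Local income tax: $3,375.75 × 0.0196 = $66.16
Federal income tax: $3,375.75 × 0.1096 = $369.98
State income tax: $3,375.75 × 0.082 = $276.81
State disability insurance: $3,579.80 × 0.012 = $42.96
Employee stock purchase plan: $329.41
Roth 401(k) contribution: $3,579.80 × 0.06 = $214.79
Total deductions = $204.05 + $66.16 + $369.98 + $276.81 + $42.96 + $329.41 + $214.79 = $1,504.16
Net pay = $3,579.80 − $1,504.16 = $2,075.64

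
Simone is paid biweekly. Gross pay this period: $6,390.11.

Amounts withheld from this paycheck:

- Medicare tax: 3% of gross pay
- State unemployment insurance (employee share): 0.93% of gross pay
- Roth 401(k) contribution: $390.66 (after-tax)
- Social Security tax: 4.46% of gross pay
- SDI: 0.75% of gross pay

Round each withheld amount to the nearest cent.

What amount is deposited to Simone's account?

SDI: $6,390.11 × 0.0075 = $47.93
Social Security tax: $6,390.11 × 0.0446 = $285.00
Medicare tax: $6,390.11 × 0.03 = $191.70
State unemployment insurance (employee share): $6,390.11 × 0.0093 = $59.43
Roth 401(k) contribution: $390.66
Total deductions = $47.93 + $285.00 + $191.70 + $59.43 + $390.66 = $974.72
Net pay = $6,390.11 − $974.72 = $5,415.39

$5,415.39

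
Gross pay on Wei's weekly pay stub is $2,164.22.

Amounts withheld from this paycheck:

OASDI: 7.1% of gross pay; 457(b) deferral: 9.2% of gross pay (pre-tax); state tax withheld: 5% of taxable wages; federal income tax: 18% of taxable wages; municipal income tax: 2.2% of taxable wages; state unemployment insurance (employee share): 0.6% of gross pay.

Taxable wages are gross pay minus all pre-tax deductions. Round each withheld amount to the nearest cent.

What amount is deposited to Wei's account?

$1,303.25

457(b) deferral: $2,164.22 × 0.092 = $199.11
Taxable wages = $2,164.22 − $199.11 = $1,965.11
Federal income tax: $1,965.11 × 0.18 = $353.72
Municipal income tax: $1,965.11 × 0.022 = $43.23
State tax withheld: $1,965.11 × 0.05 = $98.26
State unemployment insurance (employee share): $2,164.22 × 0.006 = $12.99
OASDI: $2,164.22 × 0.071 = $153.66
Total deductions = $199.11 + $353.72 + $43.23 + $98.26 + $12.99 + $153.66 = $860.97
Net pay = $2,164.22 − $860.97 = $1,303.25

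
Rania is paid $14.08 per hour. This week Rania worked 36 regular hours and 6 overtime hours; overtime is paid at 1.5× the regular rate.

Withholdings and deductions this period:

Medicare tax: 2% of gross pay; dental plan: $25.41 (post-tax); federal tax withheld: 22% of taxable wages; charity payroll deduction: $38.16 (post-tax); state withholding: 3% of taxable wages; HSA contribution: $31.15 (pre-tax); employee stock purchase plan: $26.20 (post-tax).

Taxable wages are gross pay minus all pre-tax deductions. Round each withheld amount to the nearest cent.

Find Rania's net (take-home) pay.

Regular pay: 36 × $14.08 = $506.88
Overtime pay: 6 × $14.08 × 1.5 = $126.72
Gross pay = $506.88 + $126.72 = $633.60
HSA contribution: $31.15
Taxable wages = $633.60 − $31.15 = $602.45
State withholding: $602.45 × 0.03 = $18.07
Federal tax withheld: $602.45 × 0.22 = $132.54
Medicare tax: $633.60 × 0.02 = $12.67
Employee stock purchase plan: $26.20
Charity payroll deduction: $38.16
Dental plan: $25.41
Total deductions = $31.15 + $18.07 + $132.54 + $12.67 + $26.20 + $38.16 + $25.41 = $284.20
Net pay = $633.60 − $284.20 = $349.40

$349.40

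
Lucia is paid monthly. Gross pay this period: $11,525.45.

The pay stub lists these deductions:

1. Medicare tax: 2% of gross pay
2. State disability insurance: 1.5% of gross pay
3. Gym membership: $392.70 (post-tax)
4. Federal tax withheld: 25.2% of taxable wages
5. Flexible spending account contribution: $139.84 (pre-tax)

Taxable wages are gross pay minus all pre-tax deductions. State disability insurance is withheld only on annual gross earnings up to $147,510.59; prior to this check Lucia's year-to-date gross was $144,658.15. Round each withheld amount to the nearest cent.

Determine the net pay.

Flexible spending account contribution: $139.84
Taxable wages = $11,525.45 − $139.84 = $11,385.61
Federal tax withheld: $11,385.61 × 0.252 = $2,869.17
State disability insurance: only $147,510.59 − $144,658.15 = $2,852.44 of this check is subject → $2,852.44 × 0.015 = $42.79
Medicare tax: $11,525.45 × 0.02 = $230.51
Gym membership: $392.70
Total deductions = $139.84 + $2,869.17 + $42.79 + $230.51 + $392.70 = $3,675.01
Net pay = $11,525.45 − $3,675.01 = $7,850.44

$7,850.44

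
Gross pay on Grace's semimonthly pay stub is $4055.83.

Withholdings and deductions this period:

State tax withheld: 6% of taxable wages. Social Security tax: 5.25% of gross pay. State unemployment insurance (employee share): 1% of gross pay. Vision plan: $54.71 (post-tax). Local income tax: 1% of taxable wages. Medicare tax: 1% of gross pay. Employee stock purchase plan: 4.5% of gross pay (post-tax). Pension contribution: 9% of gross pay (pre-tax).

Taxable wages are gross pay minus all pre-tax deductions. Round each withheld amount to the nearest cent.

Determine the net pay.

Pension contribution: $4055.83 × 0.09 = $365.02
Taxable wages = $4055.83 − $365.02 = $3690.81
State tax withheld: $3690.81 × 0.06 = $221.45
Local income tax: $3690.81 × 0.01 = $36.91
State unemployment insurance (employee share): $4055.83 × 0.01 = $40.56
Social Security tax: $4055.83 × 0.0525 = $212.93
Medicare tax: $4055.83 × 0.01 = $40.56
Employee stock purchase plan: $4055.83 × 0.045 = $182.51
Vision plan: $54.71
Total deductions = $365.02 + $221.45 + $36.91 + $40.56 + $212.93 + $40.56 + $182.51 + $54.71 = $1154.65
Net pay = $4055.83 − $1154.65 = $2901.18

$2901.18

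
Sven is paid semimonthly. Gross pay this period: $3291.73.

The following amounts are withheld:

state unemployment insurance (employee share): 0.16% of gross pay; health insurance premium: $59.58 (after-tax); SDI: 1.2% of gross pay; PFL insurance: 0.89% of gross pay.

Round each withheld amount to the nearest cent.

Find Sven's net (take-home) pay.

$3158.08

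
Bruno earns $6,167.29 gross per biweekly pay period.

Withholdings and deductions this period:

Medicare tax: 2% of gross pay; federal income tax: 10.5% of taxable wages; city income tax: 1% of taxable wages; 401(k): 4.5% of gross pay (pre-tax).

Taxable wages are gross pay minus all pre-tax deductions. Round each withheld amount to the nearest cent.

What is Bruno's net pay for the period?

$5,089.09

401(k): $6,167.29 × 0.045 = $277.53
Taxable wages = $6,167.29 − $277.53 = $5,889.76
City income tax: $5,889.76 × 0.01 = $58.90
Federal income tax: $5,889.76 × 0.105 = $618.42
Medicare tax: $6,167.29 × 0.02 = $123.35
Total deductions = $277.53 + $58.90 + $618.42 + $123.35 = $1,078.20
Net pay = $6,167.29 − $1,078.20 = $5,089.09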